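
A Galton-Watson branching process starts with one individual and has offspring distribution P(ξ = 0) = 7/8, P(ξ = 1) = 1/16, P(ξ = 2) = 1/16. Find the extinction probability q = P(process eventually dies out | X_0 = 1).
q = 1

Mean offspring μ = 0·7/8 + 1·1/16 + 2·1/16 = 3/16 ≤ 1. For μ ≤ 1 with offspring not concentrated at 1, the Galton-Watson process goes extinct almost surely, so q = 1.
(Algebraic check: The pgf is f(s) = 7/8 + 1/16·s + 1/16·s². The extinction probability q is the smallest fixed point of f in [0, 1]. Setting s = f(s):
  1/16·s² + (1/16 − 1)·s + 7/8 = 0
  1/16·s² − (7/8 + 1/16)·s + 7/8 = 0
which factors as (s − 1)·(1/16·s − 7/8) = 0, giving roots s = 1 and s = (7/8)/(1/16) = 14. Since 14 ≥ 1, the smallest root in [0, 1] is s = 1.)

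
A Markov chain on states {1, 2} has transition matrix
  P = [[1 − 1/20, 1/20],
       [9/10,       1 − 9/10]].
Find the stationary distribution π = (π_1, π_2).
π_1 = 18/19, π_2 = 1/19

Solve πP = π with π_1 + π_2 = 1. From πP = π: π_1 · (1 − 1/20) + π_2 · 9/10 = π_1 ⇒ π_2 · 9/10 = π_1 · 1/20 ⇒ π_2/π_1 = (1/20)/(9/10) = 1/18. Together with π_1 + π_2 = 1:
  π_1 = (9/10)/(1/20 + 9/10) = (9/10)/(19/20) = 18/19,
  π_2 = (1/20)/(1/20 + 9/10) = (1/20)/(19/20) = 1/19.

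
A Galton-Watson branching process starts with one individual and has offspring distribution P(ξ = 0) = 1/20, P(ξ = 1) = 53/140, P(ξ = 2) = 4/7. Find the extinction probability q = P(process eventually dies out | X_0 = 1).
q = 7/80

The pgf is f(s) = 1/20 + 53/140·s + 4/7·s². The extinction probability q is the smallest fixed point of f in [0, 1]. Setting s = f(s):
  4/7·s² + (53/140 − 1)·s + 1/20 = 0
  4/7·s² − (1/20 + 4/7)·s + 1/20 = 0
which factors as (s − 1)·(4/7·s − 1/20) = 0, giving roots s = 1 and s = (1/20)/(4/7) = 7/80.
Mean offspring μ = 53/140 + 2·4/7 = 213/140 > 1 (supercritical), so q < 1. The extinction probability is the smaller root: q = (1/20)/(4/7) = 7/80.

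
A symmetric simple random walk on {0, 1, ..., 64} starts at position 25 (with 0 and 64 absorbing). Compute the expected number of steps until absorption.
E[τ | X_0 = 25] = 975

Let v_k = E[τ | X_0 = k]. Boundary: v_0 = v_64 = 0. Recurrence: v_k = 1 + (v_{k-1} + v_{k+1})/2 for 1 ≤ k ≤ 63. The particular solution to v_k − (v_{k-1} + v_{k+1})/2 = 1 is v_k = −k^2. Adding homogeneous solution A + B k and matching boundaries gives v_k = k (64 − k). Substituting k = 25: v_25 = 25 · 39 = 975.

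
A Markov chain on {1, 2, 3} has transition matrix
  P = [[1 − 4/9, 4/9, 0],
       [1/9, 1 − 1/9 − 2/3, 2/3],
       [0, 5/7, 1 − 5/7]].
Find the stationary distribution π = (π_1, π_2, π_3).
π = (15/131, 60/131, 56/131)

This is a birth-death chain on three states, which satisfies detailed balance: π_1 · P_{12} = π_2 · P_{21} and π_2 · P_{23} = π_3 · P_{32}.
From π_1 · 4/9 = π_2 · 1/9: π_2/π_1 = (4/9)/(1/9) = 4.
From π_2 · 2/3 = π_3 · 5/7: π_3/π_2 = (2/3)/(5/7) = 14/15.
Take π_1 proportional to 1; then unnormalized π = (1, 4, 56/15). Normalize by dividing by the sum 131/15:
  π = (15/131, 60/131, 56/131).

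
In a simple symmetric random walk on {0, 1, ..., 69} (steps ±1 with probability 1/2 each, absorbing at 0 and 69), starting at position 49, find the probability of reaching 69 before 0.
P(hit 69 before 0) = 49/69

Let u_k = P(hit 69 before 0 | start at k). Then u_0 = 0, u_69 = 1, and u_k = u_{k-1}/2 + u_{k+1}/2 for 1 ≤ k ≤ 68. This harmonic recurrence is solved by u_k = k/69, giving u_49 = 49/69.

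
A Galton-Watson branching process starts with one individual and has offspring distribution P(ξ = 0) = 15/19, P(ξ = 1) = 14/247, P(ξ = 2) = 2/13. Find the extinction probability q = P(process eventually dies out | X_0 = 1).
q = 1

Mean offspring μ = 0·15/19 + 1·14/247 + 2·2/13 = 90/247 ≤ 1. For μ ≤ 1 with offspring not concentrated at 1, the Galton-Watson process goes extinct almost surely, so q = 1.
(Algebraic check: The pgf is f(s) = 15/19 + 14/247·s + 2/13·s². The extinction probability q is the smallest fixed point of f in [0, 1]. Setting s = f(s):
  2/13·s² + (14/247 − 1)·s + 15/19 = 0
  2/13·s² − (15/19 + 2/13)·s + 15/19 = 0
which factors as (s − 1)·(2/13·s − 15/19) = 0, giving roots s = 1 and s = (15/19)/(2/13) = 195/38. Since 195/38 ≥ 1, the smallest root in [0, 1] is s = 1.)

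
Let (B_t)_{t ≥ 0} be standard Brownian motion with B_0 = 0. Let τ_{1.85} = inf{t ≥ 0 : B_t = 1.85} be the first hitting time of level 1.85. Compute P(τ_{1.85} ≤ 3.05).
P(τ_{1.85} ≤ 3.05) = 2(1 − Φ(1.85/√3.05)) = 2(1 − Φ(1.0593)) ≈ 0.2895

By the reflection principle for standard BM, P(τ_b ≤ t) = 2 · P(B_t ≥ b). Since B_t ~ N(0, t), P(B_t ≥ 1.85) = 1 − Φ(1.85/√t) = 1 − Φ(1.85/√3.05) = 1 − Φ(1.0593) ≈ 0.14473. Doubling: P(τ_{1.85} ≤ 3.05) ≈ 2 · 0.14473 = 0.28946 ≈ 0.2895.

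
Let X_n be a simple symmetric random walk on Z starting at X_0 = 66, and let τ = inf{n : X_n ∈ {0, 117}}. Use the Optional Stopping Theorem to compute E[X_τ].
E[X_τ] = 66

X_n is a martingale and τ is a bounded-mean stopping time (indeed τ is finite a.s. with bounded expectation since the walk is in a bounded region). By the OST, E[X_τ] = E[X_0] = 66. Equivalently: E[X_τ] = 117 · P(hit 117 first) + 0 · P(hit 0 first) = 117 · (66/117) = 66.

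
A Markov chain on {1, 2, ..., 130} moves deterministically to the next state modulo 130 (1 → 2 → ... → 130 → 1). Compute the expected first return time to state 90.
E[T_90 | X_0 = 90] = 130

The chain cycles deterministically, so starting at state 90 it returns in exactly 130 steps. Equivalently, the stationary distribution is uniform π_j = 1/130 for every state j, so by Kac's formula E[T_90] = 1/π_90 = 130.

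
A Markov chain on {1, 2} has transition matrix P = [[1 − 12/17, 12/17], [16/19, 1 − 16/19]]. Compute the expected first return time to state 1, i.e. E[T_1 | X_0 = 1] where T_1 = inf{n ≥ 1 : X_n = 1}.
E[T_1 | X_0 = 1] = 1/π_1 = 125/68

For an irreducible recurrent Markov chain with stationary distribution π, E[T_i | X_0 = i] = 1/π_i (Kac's formula). Here π_1 = (16/19)/(12/17 + 16/19) = (16/19)/(500/323) = 68/125, so E[T_1 | X_0 = 1] = 1/π_1 = (12/17 + 16/19)/(16/19) = (500/323)/(16/19) = 125/68.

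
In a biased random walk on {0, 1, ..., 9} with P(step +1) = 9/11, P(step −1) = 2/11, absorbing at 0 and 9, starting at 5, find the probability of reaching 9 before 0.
P(hit 9 before 0) = (1 − (2/9)^5) / (1 − (2/9)^9) = 55315791/55345711

Let u_k denote P(reach 9 before 0 | start at k). Boundary: u_0 = 0, u_9 = 1. Recurrence: u_k = 9/11·u_{k+1} + 2/11·u_{k-1} for 1 ≤ k ≤ 8. Try u_k = A + B·r^k with r = q/p = (2/11)/(9/11) = 2/9. Substitution satisfies the recurrence; boundary conditions give:
  u_k = (1 − r^k) / (1 − r^N) = (1 − (2/9)^5) / (1 − (2/9)^9) = 55315791/55345711.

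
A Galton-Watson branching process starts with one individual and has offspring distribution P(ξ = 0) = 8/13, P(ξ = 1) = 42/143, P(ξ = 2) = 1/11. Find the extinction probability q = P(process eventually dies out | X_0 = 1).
q = 1

Mean offspring μ = 0·8/13 + 1·42/143 + 2·1/11 = 68/143 ≤ 1. For μ ≤ 1 with offspring not concentrated at 1, the Galton-Watson process goes extinct almost surely, so q = 1.
(Algebraic check: The pgf is f(s) = 8/13 + 42/143·s + 1/11·s². The extinction probability q is the smallest fixed point of f in [0, 1]. Setting s = f(s):
  1/11·s² + (42/143 − 1)·s + 8/13 = 0
  1/11·s² − (8/13 + 1/11)·s + 8/13 = 0
which factors as (s − 1)·(1/11·s − 8/13) = 0, giving roots s = 1 and s = (8/13)/(1/11) = 88/13. Since 88/13 ≥ 1, the smallest root in [0, 1] is s = 1.)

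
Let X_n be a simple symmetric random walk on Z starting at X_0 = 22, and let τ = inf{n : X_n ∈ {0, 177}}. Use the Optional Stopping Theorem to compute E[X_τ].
E[X_τ] = 22

X_n is a martingale and τ is a bounded-mean stopping time (indeed τ is finite a.s. with bounded expectation since the walk is in a bounded region). By the OST, E[X_τ] = E[X_0] = 22. Equivalently: E[X_τ] = 177 · P(hit 177 first) + 0 · P(hit 0 first) = 177 · (22/177) = 22.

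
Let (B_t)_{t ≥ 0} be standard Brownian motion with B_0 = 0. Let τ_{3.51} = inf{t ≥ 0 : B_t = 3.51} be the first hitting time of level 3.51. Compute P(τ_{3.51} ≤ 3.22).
P(τ_{3.51} ≤ 3.22) = 2(1 − Φ(3.51/√3.22)) = 2(1 − Φ(1.9560)) ≈ 0.0505

By the reflection principle for standard BM, P(τ_b ≤ t) = 2 · P(B_t ≥ b). Since B_t ~ N(0, t), P(B_t ≥ 3.51) = 1 − Φ(3.51/√t) = 1 − Φ(3.51/√3.22) = 1 − Φ(1.9560) ≈ 0.02523. Doubling: P(τ_{3.51} ≤ 3.22) ≈ 2 · 0.02523 = 0.05046 ≈ 0.0505.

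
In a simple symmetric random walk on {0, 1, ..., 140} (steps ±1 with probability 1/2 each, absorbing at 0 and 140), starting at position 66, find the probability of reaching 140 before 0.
P(hit 140 before 0) = 66/140 = 33/70

Let u_k = P(hit 140 before 0 | start at k). Then u_0 = 0, u_140 = 1, and u_k = u_{k-1}/2 + u_{k+1}/2 for 1 ≤ k ≤ 139. This harmonic recurrence is solved by u_k = k/140, giving u_66 = 66/140 = 33/70.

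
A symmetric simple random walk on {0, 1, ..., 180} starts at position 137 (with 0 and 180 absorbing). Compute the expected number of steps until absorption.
E[τ | X_0 = 137] = 5891

Let v_k = E[τ | X_0 = k]. Boundary: v_0 = v_180 = 0. Recurrence: v_k = 1 + (v_{k-1} + v_{k+1})/2 for 1 ≤ k ≤ 179. The particular solution to v_k − (v_{k-1} + v_{k+1})/2 = 1 is v_k = −k^2. Adding homogeneous solution A + B k and matching boundaries gives v_k = k (180 − k). Substituting k = 137: v_137 = 137 · 43 = 5891.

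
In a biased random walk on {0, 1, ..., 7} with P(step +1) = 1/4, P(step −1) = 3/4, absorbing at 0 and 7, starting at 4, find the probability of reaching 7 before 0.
P(hit 7 before 0) = (1 − (3)^4) / (1 − (3)^7) = 40/1093

Let u_k denote P(reach 7 before 0 | start at k). Boundary: u_0 = 0, u_7 = 1. Recurrence: u_k = 1/4·u_{k+1} + 3/4·u_{k-1} for 1 ≤ k ≤ 6. Try u_k = A + B·r^k with r = q/p = (3/4)/(1/4) = 3. Substitution satisfies the recurrence; boundary conditions give:
  u_k = (1 − r^k) / (1 − r^N) = (1 − (3)^4) / (1 − (3)^7) = 40/1093.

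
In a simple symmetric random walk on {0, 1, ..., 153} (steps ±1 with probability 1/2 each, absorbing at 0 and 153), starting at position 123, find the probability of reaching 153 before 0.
P(hit 153 before 0) = 123/153 = 41/51

Let u_k = P(hit 153 before 0 | start at k). Then u_0 = 0, u_153 = 1, and u_k = u_{k-1}/2 + u_{k+1}/2 for 1 ≤ k ≤ 152. This harmonic recurrence is solved by u_k = k/153, giving u_123 = 123/153 = 41/51.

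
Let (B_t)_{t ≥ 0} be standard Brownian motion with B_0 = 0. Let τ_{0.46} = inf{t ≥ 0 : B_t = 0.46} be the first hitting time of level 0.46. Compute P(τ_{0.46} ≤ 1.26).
P(τ_{0.46} ≤ 1.26) = 2(1 − Φ(0.46/√1.26)) = 2(1 − Φ(0.4098)) ≈ 0.6820

By the reflection principle for standard BM, P(τ_b ≤ t) = 2 · P(B_t ≥ b). Since B_t ~ N(0, t), P(B_t ≥ 0.46) = 1 − Φ(0.46/√t) = 1 − Φ(0.46/√1.26) = 1 − Φ(0.4098) ≈ 0.34098. Doubling: P(τ_{0.46} ≤ 1.26) ≈ 2 · 0.34098 = 0.68196 ≈ 0.6820.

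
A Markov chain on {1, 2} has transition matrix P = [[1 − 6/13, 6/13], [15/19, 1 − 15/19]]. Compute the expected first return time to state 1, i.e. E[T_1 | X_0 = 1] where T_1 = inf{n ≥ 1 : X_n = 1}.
E[T_1 | X_0 = 1] = 1/π_1 = 103/65

For an irreducible recurrent Markov chain with stationary distribution π, E[T_i | X_0 = i] = 1/π_i (Kac's formula). Here π_1 = (15/19)/(6/13 + 15/19) = (15/19)/(309/247) = 65/103, so E[T_1 | X_0 = 1] = 1/π_1 = (6/13 + 15/19)/(15/19) = (309/247)/(15/19) = 103/65.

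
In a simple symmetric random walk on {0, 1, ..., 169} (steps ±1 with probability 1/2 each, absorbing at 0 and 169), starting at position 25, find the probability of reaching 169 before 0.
P(hit 169 before 0) = 25/169

Let u_k = P(hit 169 before 0 | start at k). Then u_0 = 0, u_169 = 1, and u_k = u_{k-1}/2 + u_{k+1}/2 for 1 ≤ k ≤ 168. This harmonic recurrence is solved by u_k = k/169, giving u_25 = 25/169.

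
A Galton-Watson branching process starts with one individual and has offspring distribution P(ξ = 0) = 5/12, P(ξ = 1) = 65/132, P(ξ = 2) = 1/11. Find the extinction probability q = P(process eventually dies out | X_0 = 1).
q = 1

Mean offspring μ = 0·5/12 + 1·65/132 + 2·1/11 = 89/132 ≤ 1. For μ ≤ 1 with offspring not concentrated at 1, the Galton-Watson process goes extinct almost surely, so q = 1.
(Algebraic check: The pgf is f(s) = 5/12 + 65/132·s + 1/11·s². The extinction probability q is the smallest fixed point of f in [0, 1]. Setting s = f(s):
  1/11·s² + (65/132 − 1)·s + 5/12 = 0
  1/11·s² − (5/12 + 1/11)·s + 5/12 = 0
which factors as (s − 1)·(1/11·s − 5/12) = 0, giving roots s = 1 and s = (5/12)/(1/11) = 55/12. Since 55/12 ≥ 1, the smallest root in [0, 1] is s = 1.)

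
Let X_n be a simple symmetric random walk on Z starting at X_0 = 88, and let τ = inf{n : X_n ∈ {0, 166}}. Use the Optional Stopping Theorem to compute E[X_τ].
E[X_τ] = 88

X_n is a martingale and τ is a bounded-mean stopping time (indeed τ is finite a.s. with bounded expectation since the walk is in a bounded region). By the OST, E[X_τ] = E[X_0] = 88. Equivalently: E[X_τ] = 166 · P(hit 166 first) + 0 · P(hit 0 first) = 166 · (88/166) = 88.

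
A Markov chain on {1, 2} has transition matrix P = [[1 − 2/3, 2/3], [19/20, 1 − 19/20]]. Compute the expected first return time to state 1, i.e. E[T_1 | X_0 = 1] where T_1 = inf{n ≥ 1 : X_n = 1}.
E[T_1 | X_0 = 1] = 1/π_1 = 97/57

For an irreducible recurrent Markov chain with stationary distribution π, E[T_i | X_0 = i] = 1/π_i (Kac's formula). Here π_1 = (19/20)/(2/3 + 19/20) = (19/20)/(97/60) = 57/97, so E[T_1 | X_0 = 1] = 1/π_1 = (2/3 + 19/20)/(19/20) = (97/60)/(19/20) = 97/57.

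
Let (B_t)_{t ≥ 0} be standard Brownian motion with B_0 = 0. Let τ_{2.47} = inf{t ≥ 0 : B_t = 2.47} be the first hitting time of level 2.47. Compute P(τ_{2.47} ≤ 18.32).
P(τ_{2.47} ≤ 18.32) = 2(1 − Φ(2.47/√18.32)) = 2(1 − Φ(0.5771)) ≈ 0.5639

By the reflection principle for standard BM, P(τ_b ≤ t) = 2 · P(B_t ≥ b). Since B_t ~ N(0, t), P(B_t ≥ 2.47) = 1 − Φ(2.47/√t) = 1 − Φ(2.47/√18.32) = 1 − Φ(0.5771) ≈ 0.28194. Doubling: P(τ_{2.47} ≤ 18.32) ≈ 2 · 0.28194 = 0.56388 ≈ 0.5639.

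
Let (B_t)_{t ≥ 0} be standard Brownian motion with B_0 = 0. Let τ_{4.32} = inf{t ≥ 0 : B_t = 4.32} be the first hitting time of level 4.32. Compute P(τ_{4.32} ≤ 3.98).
P(τ_{4.32} ≤ 3.98) = 2(1 − Φ(4.32/√3.98)) = 2(1 − Φ(2.1654)) ≈ 0.0304

By the reflection principle for standard BM, P(τ_b ≤ t) = 2 · P(B_t ≥ b). Since B_t ~ N(0, t), P(B_t ≥ 4.32) = 1 − Φ(4.32/√t) = 1 − Φ(4.32/√3.98) = 1 − Φ(2.1654) ≈ 0.01518. Doubling: P(τ_{4.32} ≤ 3.98) ≈ 2 · 0.01518 = 0.03036 ≈ 0.0304.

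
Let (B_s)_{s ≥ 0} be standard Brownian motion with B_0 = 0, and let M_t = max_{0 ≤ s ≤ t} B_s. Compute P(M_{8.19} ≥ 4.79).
P(M_{8.19} ≥ 4.79) = 2·P(B_{8.19} ≥ 4.79) = 2(1 − Φ(4.79/√8.19)) ≈ 0.0942

By the reflection principle for Brownian motion, P(M_t ≥ a) = 2 · P(B_t ≥ a) for a ≥ 0. Since B_t ~ N(0, t), P(B_t ≥ 4.79) = 1 − Φ(4.79/√t) = 1 − Φ(4.79/√8.19) = 1 − Φ(1.6738). So
  P(M_{8.19} ≥ 4.79) = 2(1 − Φ(1.6738)) ≈ 0.0942.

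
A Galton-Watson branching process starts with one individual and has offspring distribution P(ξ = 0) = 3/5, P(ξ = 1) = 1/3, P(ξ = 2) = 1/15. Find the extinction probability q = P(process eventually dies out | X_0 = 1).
q = 1

Mean offspring μ = 0·3/5 + 1·1/3 + 2·1/15 = 7/15 ≤ 1. For μ ≤ 1 with offspring not concentrated at 1, the Galton-Watson process goes extinct almost surely, so q = 1.
(Algebraic check: The pgf is f(s) = 3/5 + 1/3·s + 1/15·s². The extinction probability q is the smallest fixed point of f in [0, 1]. Setting s = f(s):
  1/15·s² + (1/3 − 1)·s + 3/5 = 0
  1/15·s² − (3/5 + 1/15)·s + 3/5 = 0
which factors as (s − 1)·(1/15·s − 3/5) = 0, giving roots s = 1 and s = (3/5)/(1/15) = 9. Since 9 ≥ 1, the smallest root in [0, 1] is s = 1.)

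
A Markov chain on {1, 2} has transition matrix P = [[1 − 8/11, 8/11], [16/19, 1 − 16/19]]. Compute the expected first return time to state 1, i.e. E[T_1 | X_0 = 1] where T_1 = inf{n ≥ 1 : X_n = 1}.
E[T_1 | X_0 = 1] = 1/π_1 = 41/22

For an irreducible recurrent Markov chain with stationary distribution π, E[T_i | X_0 = i] = 1/π_i (Kac's formula). Here π_1 = (16/19)/(8/11 + 16/19) = (16/19)/(328/209) = 22/41, so E[T_1 | X_0 = 1] = 1/π_1 = (8/11 + 16/19)/(16/19) = (328/209)/(16/19) = 41/22.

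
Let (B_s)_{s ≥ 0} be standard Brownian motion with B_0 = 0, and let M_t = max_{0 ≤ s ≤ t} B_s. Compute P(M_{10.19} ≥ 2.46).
P(M_{10.19} ≥ 2.46) = 2·P(B_{10.19} ≥ 2.46) = 2(1 − Φ(2.46/√10.19)) ≈ 0.4409

By the reflection principle for Brownian motion, P(M_t ≥ a) = 2 · P(B_t ≥ a) for a ≥ 0. Since B_t ~ N(0, t), P(B_t ≥ 2.46) = 1 − Φ(2.46/√t) = 1 − Φ(2.46/√10.19) = 1 − Φ(0.7706). So
  P(M_{10.19} ≥ 2.46) = 2(1 − Φ(0.7706)) ≈ 0.4409.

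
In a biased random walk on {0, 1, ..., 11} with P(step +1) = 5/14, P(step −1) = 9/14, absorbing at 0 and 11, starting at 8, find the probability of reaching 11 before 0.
P(hit 11 before 0) = (1 − (9/5)^8) / (1 − (9/5)^11) = 1333003000/7833057871

Let u_k denote P(reach 11 before 0 | start at k). Boundary: u_0 = 0, u_11 = 1. Recurrence: u_k = 5/14·u_{k+1} + 9/14·u_{k-1} for 1 ≤ k ≤ 10. Try u_k = A + B·r^k with r = q/p = (9/14)/(5/14) = 9/5. Substitution satisfies the recurrence; boundary conditions give:
  u_k = (1 − r^k) / (1 − r^N) = (1 − (9/5)^8) / (1 − (9/5)^11) = 1333003000/7833057871.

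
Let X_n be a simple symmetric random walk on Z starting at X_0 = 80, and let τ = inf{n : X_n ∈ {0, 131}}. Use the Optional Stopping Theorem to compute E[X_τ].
E[X_τ] = 80

X_n is a martingale and τ is a bounded-mean stopping time (indeed τ is finite a.s. with bounded expectation since the walk is in a bounded region). By the OST, E[X_τ] = E[X_0] = 80. Equivalently: E[X_τ] = 131 · P(hit 131 first) + 0 · P(hit 0 first) = 131 · (80/131) = 80.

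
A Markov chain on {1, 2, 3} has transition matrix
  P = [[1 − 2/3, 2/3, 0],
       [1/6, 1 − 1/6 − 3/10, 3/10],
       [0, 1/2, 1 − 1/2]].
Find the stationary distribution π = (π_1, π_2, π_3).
π = (5/37, 20/37, 12/37)

This is a birth-death chain on three states, which satisfies detailed balance: π_1 · P_{12} = π_2 · P_{21} and π_2 · P_{23} = π_3 · P_{32}.
From π_1 · 2/3 = π_2 · 1/6: π_2/π_1 = (2/3)/(1/6) = 4.
From π_2 · 3/10 = π_3 · 1/2: π_3/π_2 = (3/10)/(1/2) = 3/5.
Take π_1 proportional to 1; then unnormalized π = (1, 4, 12/5). Normalize by dividing by the sum 37/5:
  π = (5/37, 20/37, 12/37).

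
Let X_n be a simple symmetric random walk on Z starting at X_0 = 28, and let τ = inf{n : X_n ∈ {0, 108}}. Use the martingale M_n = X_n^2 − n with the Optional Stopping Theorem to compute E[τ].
E[τ] = 2240

M_n = X_n^2 − n is a martingale (since E[X_{n+1}^2 | F_n] = X_n^2 + 1). By OST (τ has finite mean in a bounded region), E[M_τ] = E[M_0] = X_0^2 − 0 = 28^2 = 784. Also E[M_τ] = E[X_τ^2] − E[τ]. The walk exits at 0 or 108, with P(hit 108 first) = 28/108, so E[X_τ^2] = 108^2 · 28/108 + 0 = 3024. Thus E[τ] = E[X_τ^2] − E[M_τ] = 3024 − 784 = 2240 = 28(108 − 28) = 2240.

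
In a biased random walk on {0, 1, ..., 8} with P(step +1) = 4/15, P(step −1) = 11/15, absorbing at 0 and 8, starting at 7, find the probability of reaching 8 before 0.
P(hit 8 before 0) = (1 − (11/4)^7) / (1 − (11/4)^8) = 11126164/30613335

Let u_k denote P(reach 8 before 0 | start at k). Boundary: u_0 = 0, u_8 = 1. Recurrence: u_k = 4/15·u_{k+1} + 11/15·u_{k-1} for 1 ≤ k ≤ 7. Try u_k = A + B·r^k with r = q/p = (11/15)/(4/15) = 11/4. Substitution satisfies the recurrence; boundary conditions give:
  u_k = (1 − r^k) / (1 − r^N) = (1 − (11/4)^7) / (1 − (11/4)^8) = 11126164/30613335.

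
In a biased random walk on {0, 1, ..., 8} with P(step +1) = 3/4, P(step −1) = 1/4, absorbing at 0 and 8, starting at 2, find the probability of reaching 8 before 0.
P(hit 8 before 0) = (1 − (1/3)^2) / (1 − (1/3)^8) = 729/820

Let u_k denote P(reach 8 before 0 | start at k). Boundary: u_0 = 0, u_8 = 1. Recurrence: u_k = 3/4·u_{k+1} + 1/4·u_{k-1} for 1 ≤ k ≤ 7. Try u_k = A + B·r^k with r = q/p = (1/4)/(3/4) = 1/3. Substitution satisfies the recurrence; boundary conditions give:
  u_k = (1 − r^k) / (1 − r^N) = (1 − (1/3)^2) / (1 − (1/3)^8) = 729/820.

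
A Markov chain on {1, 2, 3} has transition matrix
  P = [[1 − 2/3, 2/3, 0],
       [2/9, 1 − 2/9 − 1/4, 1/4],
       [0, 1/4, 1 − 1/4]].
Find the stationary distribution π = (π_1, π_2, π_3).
π = (1/7, 3/7, 3/7)

This is a birth-death chain on three states, which satisfies detailed balance: π_1 · P_{12} = π_2 · P_{21} and π_2 · P_{23} = π_3 · P_{32}.
From π_1 · 2/3 = π_2 · 2/9: π_2/π_1 = (2/3)/(2/9) = 3.
From π_2 · 1/4 = π_3 · 1/4: π_3/π_2 = (1/4)/(1/4) = 1.
Take π_1 proportional to 1; then unnormalized π = (1, 3, 3). Normalize by dividing by the sum 7:
  π = (1/7, 3/7, 3/7).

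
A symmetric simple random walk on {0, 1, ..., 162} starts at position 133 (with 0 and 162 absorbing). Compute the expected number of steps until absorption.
E[τ | X_0 = 133] = 3857

Let v_k = E[τ | X_0 = k]. Boundary: v_0 = v_162 = 0. Recurrence: v_k = 1 + (v_{k-1} + v_{k+1})/2 for 1 ≤ k ≤ 161. The particular solution to v_k − (v_{k-1} + v_{k+1})/2 = 1 is v_k = −k^2. Adding homogeneous solution A + B k and matching boundaries gives v_k = k (162 − k). Substituting k = 133: v_133 = 133 · 29 = 3857.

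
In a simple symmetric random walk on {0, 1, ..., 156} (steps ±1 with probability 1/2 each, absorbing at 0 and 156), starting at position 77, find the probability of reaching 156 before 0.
P(hit 156 before 0) = 77/156

Let u_k = P(hit 156 before 0 | start at k). Then u_0 = 0, u_156 = 1, and u_k = u_{k-1}/2 + u_{k+1}/2 for 1 ≤ k ≤ 155. This harmonic recurrence is solved by u_k = k/156, giving u_77 = 77/156.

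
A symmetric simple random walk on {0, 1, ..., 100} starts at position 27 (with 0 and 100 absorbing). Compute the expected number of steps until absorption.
E[τ | X_0 = 27] = 1971

Let v_k = E[τ | X_0 = k]. Boundary: v_0 = v_100 = 0. Recurrence: v_k = 1 + (v_{k-1} + v_{k+1})/2 for 1 ≤ k ≤ 99. The particular solution to v_k − (v_{k-1} + v_{k+1})/2 = 1 is v_k = −k^2. Adding homogeneous solution A + B k and matching boundaries gives v_k = k (100 − k). Substituting k = 27: v_27 = 27 · 73 = 1971.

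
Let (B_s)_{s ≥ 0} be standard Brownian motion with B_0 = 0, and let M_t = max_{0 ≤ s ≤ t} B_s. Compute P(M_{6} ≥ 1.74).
P(M_{6} ≥ 1.74) = 2·P(B_{6} ≥ 1.74) = 2(1 − Φ(1.74/√6)) ≈ 0.4775

By the reflection principle for Brownian motion, P(M_t ≥ a) = 2 · P(B_t ≥ a) for a ≥ 0. Since B_t ~ N(0, t), P(B_t ≥ 1.74) = 1 − Φ(1.74/√t) = 1 − Φ(1.74/√6) = 1 − Φ(0.7104). So
  P(M_{6} ≥ 1.74) = 2(1 − Φ(0.7104)) ≈ 0.4775.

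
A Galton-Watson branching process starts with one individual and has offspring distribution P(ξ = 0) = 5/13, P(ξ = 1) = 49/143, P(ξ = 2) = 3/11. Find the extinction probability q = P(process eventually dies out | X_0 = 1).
q = 1

Mean offspring μ = 0·5/13 + 1·49/143 + 2·3/11 = 127/143 ≤ 1. For μ ≤ 1 with offspring not concentrated at 1, the Galton-Watson process goes extinct almost surely, so q = 1.
(Algebraic check: The pgf is f(s) = 5/13 + 49/143·s + 3/11·s². The extinction probability q is the smallest fixed point of f in [0, 1]. Setting s = f(s):
  3/11·s² + (49/143 − 1)·s + 5/13 = 0
  3/11·s² − (5/13 + 3/11)·s + 5/13 = 0
which factors as (s − 1)·(3/11·s − 5/13) = 0, giving roots s = 1 and s = (5/13)/(3/11) = 55/39. Since 55/39 ≥ 1, the smallest root in [0, 1] is s = 1.)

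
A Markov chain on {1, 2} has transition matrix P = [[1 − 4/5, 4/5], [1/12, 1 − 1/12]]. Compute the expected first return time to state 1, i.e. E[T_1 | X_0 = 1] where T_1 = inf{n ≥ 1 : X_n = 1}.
E[T_1 | X_0 = 1] = 1/π_1 = 53/5

For an irreducible recurrent Markov chain with stationary distribution π, E[T_i | X_0 = i] = 1/π_i (Kac's formula). Here π_1 = (1/12)/(4/5 + 1/12) = (1/12)/(53/60) = 5/53, so E[T_1 | X_0 = 1] = 1/π_1 = (4/5 + 1/12)/(1/12) = (53/60)/(1/12) = 53/5.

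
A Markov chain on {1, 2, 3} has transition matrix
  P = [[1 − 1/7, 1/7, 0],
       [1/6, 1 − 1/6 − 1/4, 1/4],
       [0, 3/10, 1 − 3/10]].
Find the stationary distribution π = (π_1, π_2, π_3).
π = (7/18, 1/3, 5/18)

This is a birth-death chain on three states, which satisfies detailed balance: π_1 · P_{12} = π_2 · P_{21} and π_2 · P_{23} = π_3 · P_{32}.
From π_1 · 1/7 = π_2 · 1/6: π_2/π_1 = (1/7)/(1/6) = 6/7.
From π_2 · 1/4 = π_3 · 3/10: π_3/π_2 = (1/4)/(3/10) = 5/6.
Take π_1 proportional to 1; then unnormalized π = (1, 6/7, 5/7). Normalize by dividing by the sum 18/7:
  π = (7/18, 1/3, 5/18).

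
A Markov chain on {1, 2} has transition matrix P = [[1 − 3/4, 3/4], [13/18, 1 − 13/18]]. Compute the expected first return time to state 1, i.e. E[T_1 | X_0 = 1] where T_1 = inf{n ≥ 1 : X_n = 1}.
E[T_1 | X_0 = 1] = 1/π_1 = 53/26

For an irreducible recurrent Markov chain with stationary distribution π, E[T_i | X_0 = i] = 1/π_i (Kac's formula). Here π_1 = (13/18)/(3/4 + 13/18) = (13/18)/(53/36) = 26/53, so E[T_1 | X_0 = 1] = 1/π_1 = (3/4 + 13/18)/(13/18) = (53/36)/(13/18) = 53/26.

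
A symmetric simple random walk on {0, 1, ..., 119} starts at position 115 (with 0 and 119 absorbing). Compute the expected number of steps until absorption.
E[τ | X_0 = 115] = 460

Let v_k = E[τ | X_0 = k]. Boundary: v_0 = v_119 = 0. Recurrence: v_k = 1 + (v_{k-1} + v_{k+1})/2 for 1 ≤ k ≤ 118. The particular solution to v_k − (v_{k-1} + v_{k+1})/2 = 1 is v_k = −k^2. Adding homogeneous solution A + B k and matching boundaries gives v_k = k (119 − k). Substituting k = 115: v_115 = 115 · 4 = 460.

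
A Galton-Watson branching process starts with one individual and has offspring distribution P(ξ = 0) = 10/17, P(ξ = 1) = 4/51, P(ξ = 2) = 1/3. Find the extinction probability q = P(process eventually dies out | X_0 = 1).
q = 1

Mean offspring μ = 0·10/17 + 1·4/51 + 2·1/3 = 38/51 ≤ 1. For μ ≤ 1 with offspring not concentrated at 1, the Galton-Watson process goes extinct almost surely, so q = 1.
(Algebraic check: The pgf is f(s) = 10/17 + 4/51·s + 1/3·s². The extinction probability q is the smallest fixed point of f in [0, 1]. Setting s = f(s):
  1/3·s² + (4/51 − 1)·s + 10/17 = 0
  1/3·s² − (10/17 + 1/3)·s + 10/17 = 0
which factors as (s − 1)·(1/3·s − 10/17) = 0, giving roots s = 1 and s = (10/17)/(1/3) = 30/17. Since 30/17 ≥ 1, the smallest root in [0, 1] is s = 1.)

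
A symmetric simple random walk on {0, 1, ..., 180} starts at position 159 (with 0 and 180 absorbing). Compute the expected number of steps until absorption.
E[τ | X_0 = 159] = 3339

Let v_k = E[τ | X_0 = k]. Boundary: v_0 = v_180 = 0. Recurrence: v_k = 1 + (v_{k-1} + v_{k+1})/2 for 1 ≤ k ≤ 179. The particular solution to v_k − (v_{k-1} + v_{k+1})/2 = 1 is v_k = −k^2. Adding homogeneous solution A + B k and matching boundaries gives v_k = k (180 − k). Substituting k = 159: v_159 = 159 · 21 = 3339.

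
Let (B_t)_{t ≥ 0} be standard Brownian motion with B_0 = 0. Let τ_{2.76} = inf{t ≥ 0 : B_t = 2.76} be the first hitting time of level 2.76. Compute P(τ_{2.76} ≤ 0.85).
P(τ_{2.76} ≤ 0.85) = 2(1 − Φ(2.76/√0.85)) = 2(1 − Φ(2.9936)) ≈ 0.0028

By the reflection principle for standard BM, P(τ_b ≤ t) = 2 · P(B_t ≥ b). Since B_t ~ N(0, t), P(B_t ≥ 2.76) = 1 − Φ(2.76/√t) = 1 − Φ(2.76/√0.85) = 1 − Φ(2.9936) ≈ 0.00138. Doubling: P(τ_{2.76} ≤ 0.85) ≈ 2 · 0.00138 = 0.00276 ≈ 0.0028.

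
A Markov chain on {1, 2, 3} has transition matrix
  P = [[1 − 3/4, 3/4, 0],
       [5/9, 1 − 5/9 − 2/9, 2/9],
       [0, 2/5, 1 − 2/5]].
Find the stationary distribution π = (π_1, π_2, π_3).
π = (10/31, 27/62, 15/62)

This is a birth-death chain on three states, which satisfies detailed balance: π_1 · P_{12} = π_2 · P_{21} and π_2 · P_{23} = π_3 · P_{32}.
From π_1 · 3/4 = π_2 · 5/9: π_2/π_1 = (3/4)/(5/9) = 27/20.
From π_2 · 2/9 = π_3 · 2/5: π_3/π_2 = (2/9)/(2/5) = 5/9.
Take π_1 proportional to 1; then unnormalized π = (1, 27/20, 3/4). Normalize by dividing by the sum 31/10:
  π = (10/31, 27/62, 15/62).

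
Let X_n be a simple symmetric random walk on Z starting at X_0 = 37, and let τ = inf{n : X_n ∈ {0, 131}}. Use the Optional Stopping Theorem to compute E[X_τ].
E[X_τ] = 37

X_n is a martingale and τ is a bounded-mean stopping time (indeed τ is finite a.s. with bounded expectation since the walk is in a bounded region). By the OST, E[X_τ] = E[X_0] = 37. Equivalently: E[X_τ] = 131 · P(hit 131 first) + 0 · P(hit 0 first) = 131 · (37/131) = 37.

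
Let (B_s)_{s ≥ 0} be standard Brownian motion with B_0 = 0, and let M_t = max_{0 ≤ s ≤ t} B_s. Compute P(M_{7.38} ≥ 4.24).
P(M_{7.38} ≥ 4.24) = 2·P(B_{7.38} ≥ 4.24) = 2(1 − Φ(4.24/√7.38)) ≈ 0.1186

By the reflection principle for Brownian motion, P(M_t ≥ a) = 2 · P(B_t ≥ a) for a ≥ 0. Since B_t ~ N(0, t), P(B_t ≥ 4.24) = 1 − Φ(4.24/√t) = 1 − Φ(4.24/√7.38) = 1 − Φ(1.5608). So
  P(M_{7.38} ≥ 4.24) = 2(1 − Φ(1.5608)) ≈ 0.1186.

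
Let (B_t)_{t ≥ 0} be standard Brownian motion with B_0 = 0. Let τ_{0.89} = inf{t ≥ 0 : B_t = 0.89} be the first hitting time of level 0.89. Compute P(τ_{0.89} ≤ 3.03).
P(τ_{0.89} ≤ 3.03) = 2(1 − Φ(0.89/√3.03)) = 2(1 − Φ(0.5113)) ≈ 0.6091

By the reflection principle for standard BM, P(τ_b ≤ t) = 2 · P(B_t ≥ b). Since B_t ~ N(0, t), P(B_t ≥ 0.89) = 1 − Φ(0.89/√t) = 1 − Φ(0.89/√3.03) = 1 − Φ(0.5113) ≈ 0.30457. Doubling: P(τ_{0.89} ≤ 3.03) ≈ 2 · 0.30457 = 0.60914 ≈ 0.6091.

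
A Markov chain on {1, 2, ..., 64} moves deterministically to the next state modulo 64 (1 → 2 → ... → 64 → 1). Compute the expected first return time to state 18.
E[T_18 | X_0 = 18] = 64

The chain cycles deterministically, so starting at state 18 it returns in exactly 64 steps. Equivalently, the stationary distribution is uniform π_j = 1/64 for every state j, so by Kac's formula E[T_18] = 1/π_18 = 64.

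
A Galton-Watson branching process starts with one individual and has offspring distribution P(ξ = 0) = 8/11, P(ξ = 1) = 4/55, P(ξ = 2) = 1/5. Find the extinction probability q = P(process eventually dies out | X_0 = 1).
q = 1

Mean offspring μ = 0·8/11 + 1·4/55 + 2·1/5 = 26/55 ≤ 1. For μ ≤ 1 with offspring not concentrated at 1, the Galton-Watson process goes extinct almost surely, so q = 1.
(Algebraic check: The pgf is f(s) = 8/11 + 4/55·s + 1/5·s². The extinction probability q is the smallest fixed point of f in [0, 1]. Setting s = f(s):
  1/5·s² + (4/55 − 1)·s + 8/11 = 0
  1/5·s² − (8/11 + 1/5)·s + 8/11 = 0
which factors as (s − 1)·(1/5·s − 8/11) = 0, giving roots s = 1 and s = (8/11)/(1/5) = 40/11. Since 40/11 ≥ 1, the smallest root in [0, 1] is s = 1.)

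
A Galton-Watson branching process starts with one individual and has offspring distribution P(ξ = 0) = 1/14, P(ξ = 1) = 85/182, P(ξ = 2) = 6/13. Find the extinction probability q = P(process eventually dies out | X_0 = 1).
q = 13/84

The pgf is f(s) = 1/14 + 85/182·s + 6/13·s². The extinction probability q is the smallest fixed point of f in [0, 1]. Setting s = f(s):
  6/13·s² + (85/182 − 1)·s + 1/14 = 0
  6/13·s² − (1/14 + 6/13)·s + 1/14 = 0
which factors as (s − 1)·(6/13·s − 1/14) = 0, giving roots s = 1 and s = (1/14)/(6/13) = 13/84.
Mean offspring μ = 85/182 + 2·6/13 = 253/182 > 1 (supercritical), so q < 1. The extinction probability is the smaller root: q = (1/14)/(6/13) = 13/84.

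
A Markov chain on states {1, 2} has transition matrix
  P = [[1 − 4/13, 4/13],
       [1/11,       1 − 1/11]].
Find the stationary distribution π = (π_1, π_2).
π_1 = 13/57, π_2 = 44/57

Solve πP = π with π_1 + π_2 = 1. From πP = π: π_1 · (1 − 4/13) + π_2 · 1/11 = π_1 ⇒ π_2 · 1/11 = π_1 · 4/13 ⇒ π_2/π_1 = (4/13)/(1/11) = 44/13. Together with π_1 + π_2 = 1:
  π_1 = (1/11)/(4/13 + 1/11) = (1/11)/(57/143) = 13/57,
  π_2 = (4/13)/(4/13 + 1/11) = (4/13)/(57/143) = 44/57.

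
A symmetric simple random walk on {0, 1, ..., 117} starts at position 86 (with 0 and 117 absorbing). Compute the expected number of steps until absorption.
E[τ | X_0 = 86] = 2666

Let v_k = E[τ | X_0 = k]. Boundary: v_0 = v_117 = 0. Recurrence: v_k = 1 + (v_{k-1} + v_{k+1})/2 for 1 ≤ k ≤ 116. The particular solution to v_k − (v_{k-1} + v_{k+1})/2 = 1 is v_k = −k^2. Adding homogeneous solution A + B k and matching boundaries gives v_k = k (117 − k). Substituting k = 86: v_86 = 86 · 31 = 2666.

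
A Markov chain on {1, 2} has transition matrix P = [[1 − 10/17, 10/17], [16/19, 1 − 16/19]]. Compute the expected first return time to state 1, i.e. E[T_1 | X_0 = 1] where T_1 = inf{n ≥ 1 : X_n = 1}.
E[T_1 | X_0 = 1] = 1/π_1 = 231/136

For an irreducible recurrent Markov chain with stationary distribution π, E[T_i | X_0 = i] = 1/π_i (Kac's formula). Here π_1 = (16/19)/(10/17 + 16/19) = (16/19)/(462/323) = 136/231, so E[T_1 | X_0 = 1] = 1/π_1 = (10/17 + 16/19)/(16/19) = (462/323)/(16/19) = 231/136.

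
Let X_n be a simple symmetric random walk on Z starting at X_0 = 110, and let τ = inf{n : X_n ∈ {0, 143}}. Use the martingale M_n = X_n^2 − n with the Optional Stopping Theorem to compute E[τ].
E[τ] = 3630

M_n = X_n^2 − n is a martingale (since E[X_{n+1}^2 | F_n] = X_n^2 + 1). By OST (τ has finite mean in a bounded region), E[M_τ] = E[M_0] = X_0^2 − 0 = 110^2 = 12100. Also E[M_τ] = E[X_τ^2] − E[τ]. The walk exits at 0 or 143, with P(hit 143 first) = 110/143, so E[X_τ^2] = 143^2 · 110/143 + 0 = 15730. Thus E[τ] = E[X_τ^2] − E[M_τ] = 15730 − 12100 = 3630 = 110(143 − 110) = 3630.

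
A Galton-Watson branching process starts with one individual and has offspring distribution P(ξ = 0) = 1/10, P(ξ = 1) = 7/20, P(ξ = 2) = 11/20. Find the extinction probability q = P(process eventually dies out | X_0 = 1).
q = 2/11

The pgf is f(s) = 1/10 + 7/20·s + 11/20·s². The extinction probability q is the smallest fixed point of f in [0, 1]. Setting s = f(s):
  11/20·s² + (7/20 − 1)·s + 1/10 = 0
  11/20·s² − (1/10 + 11/20)·s + 1/10 = 0
which factors as (s − 1)·(11/20·s − 1/10) = 0, giving roots s = 1 and s = (1/10)/(11/20) = 2/11.
Mean offspring μ = 7/20 + 2·11/20 = 29/20 > 1 (supercritical), so q < 1. The extinction probability is the smaller root: q = (1/10)/(11/20) = 2/11.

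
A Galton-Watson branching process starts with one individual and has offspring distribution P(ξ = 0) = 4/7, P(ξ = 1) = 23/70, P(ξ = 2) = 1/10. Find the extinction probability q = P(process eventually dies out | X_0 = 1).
q = 1

Mean offspring μ = 0·4/7 + 1·23/70 + 2·1/10 = 37/70 ≤ 1. For μ ≤ 1 with offspring not concentrated at 1, the Galton-Watson process goes extinct almost surely, so q = 1.
(Algebraic check: The pgf is f(s) = 4/7 + 23/70·s + 1/10·s². The extinction probability q is the smallest fixed point of f in [0, 1]. Setting s = f(s):
  1/10·s² + (23/70 − 1)·s + 4/7 = 0
  1/10·s² − (4/7 + 1/10)·s + 4/7 = 0
which factors as (s − 1)·(1/10·s − 4/7) = 0, giving roots s = 1 and s = (4/7)/(1/10) = 40/7. Since 40/7 ≥ 1, the smallest root in [0, 1] is s = 1.)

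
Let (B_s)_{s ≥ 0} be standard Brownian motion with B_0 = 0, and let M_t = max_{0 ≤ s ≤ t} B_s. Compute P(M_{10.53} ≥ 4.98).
P(M_{10.53} ≥ 4.98) = 2·P(B_{10.53} ≥ 4.98) = 2(1 − Φ(4.98/√10.53)) ≈ 0.1249

By the reflection principle for Brownian motion, P(M_t ≥ a) = 2 · P(B_t ≥ a) for a ≥ 0. Since B_t ~ N(0, t), P(B_t ≥ 4.98) = 1 − Φ(4.98/√t) = 1 − Φ(4.98/√10.53) = 1 − Φ(1.5347). So
  P(M_{10.53} ≥ 4.98) = 2(1 − Φ(1.5347)) ≈ 0.1249.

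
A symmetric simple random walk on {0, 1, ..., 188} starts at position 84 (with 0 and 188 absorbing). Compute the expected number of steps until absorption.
E[τ | X_0 = 84] = 8736

Let v_k = E[τ | X_0 = k]. Boundary: v_0 = v_188 = 0. Recurrence: v_k = 1 + (v_{k-1} + v_{k+1})/2 for 1 ≤ k ≤ 187. The particular solution to v_k − (v_{k-1} + v_{k+1})/2 = 1 is v_k = −k^2. Adding homogeneous solution A + B k and matching boundaries gives v_k = k (188 − k). Substituting k = 84: v_84 = 84 · 104 = 8736.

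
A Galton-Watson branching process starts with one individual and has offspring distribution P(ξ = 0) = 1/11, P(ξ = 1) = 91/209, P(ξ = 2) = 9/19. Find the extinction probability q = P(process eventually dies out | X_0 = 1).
q = 19/99

The pgf is f(s) = 1/11 + 91/209·s + 9/19·s². The extinction probability q is the smallest fixed point of f in [0, 1]. Setting s = f(s):
  9/19·s² + (91/209 − 1)·s + 1/11 = 0
  9/19·s² − (1/11 + 9/19)·s + 1/11 = 0
which factors as (s − 1)·(9/19·s − 1/11) = 0, giving roots s = 1 and s = (1/11)/(9/19) = 19/99.
Mean offspring μ = 91/209 + 2·9/19 = 289/209 > 1 (supercritical), so q < 1. The extinction probability is the smaller root: q = (1/11)/(9/19) = 19/99.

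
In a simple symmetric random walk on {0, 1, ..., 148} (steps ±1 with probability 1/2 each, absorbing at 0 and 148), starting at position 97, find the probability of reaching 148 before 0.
P(hit 148 before 0) = 97/148

Let u_k = P(hit 148 before 0 | start at k). Then u_0 = 0, u_148 = 1, and u_k = u_{k-1}/2 + u_{k+1}/2 for 1 ≤ k ≤ 147. This harmonic recurrence is solved by u_k = k/148, giving u_97 = 97/148.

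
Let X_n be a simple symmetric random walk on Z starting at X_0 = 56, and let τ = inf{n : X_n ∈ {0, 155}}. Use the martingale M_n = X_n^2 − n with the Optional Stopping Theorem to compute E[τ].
E[τ] = 5544

M_n = X_n^2 − n is a martingale (since E[X_{n+1}^2 | F_n] = X_n^2 + 1). By OST (τ has finite mean in a bounded region), E[M_τ] = E[M_0] = X_0^2 − 0 = 56^2 = 3136. Also E[M_τ] = E[X_τ^2] − E[τ]. The walk exits at 0 or 155, with P(hit 155 first) = 56/155, so E[X_τ^2] = 155^2 · 56/155 + 0 = 8680. Thus E[τ] = E[X_τ^2] − E[M_τ] = 8680 − 3136 = 5544 = 56(155 − 56) = 5544.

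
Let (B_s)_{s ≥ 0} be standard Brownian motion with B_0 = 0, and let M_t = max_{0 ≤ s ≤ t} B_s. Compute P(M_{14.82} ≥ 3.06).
P(M_{14.82} ≥ 3.06) = 2·P(B_{14.82} ≥ 3.06) = 2(1 − Φ(3.06/√14.82)) ≈ 0.4267

By the reflection principle for Brownian motion, P(M_t ≥ a) = 2 · P(B_t ≥ a) for a ≥ 0. Since B_t ~ N(0, t), P(B_t ≥ 3.06) = 1 − Φ(3.06/√t) = 1 − Φ(3.06/√14.82) = 1 − Φ(0.7949). So
  P(M_{14.82} ≥ 3.06) = 2(1 − Φ(0.7949)) ≈ 0.4267.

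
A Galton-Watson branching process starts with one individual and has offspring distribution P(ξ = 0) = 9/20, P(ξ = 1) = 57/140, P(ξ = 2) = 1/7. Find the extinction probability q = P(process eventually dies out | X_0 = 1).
q = 1

Mean offspring μ = 0·9/20 + 1·57/140 + 2·1/7 = 97/140 ≤ 1. For μ ≤ 1 with offspring not concentrated at 1, the Galton-Watson process goes extinct almost surely, so q = 1.
(Algebraic check: The pgf is f(s) = 9/20 + 57/140·s + 1/7·s². The extinction probability q is the smallest fixed point of f in [0, 1]. Setting s = f(s):
  1/7·s² + (57/140 − 1)·s + 9/20 = 0
  1/7·s² − (9/20 + 1/7)·s + 9/20 = 0
which factors as (s − 1)·(1/7·s − 9/20) = 0, giving roots s = 1 and s = (9/20)/(1/7) = 63/20. Since 63/20 ≥ 1, the smallest root in [0, 1] is s = 1.)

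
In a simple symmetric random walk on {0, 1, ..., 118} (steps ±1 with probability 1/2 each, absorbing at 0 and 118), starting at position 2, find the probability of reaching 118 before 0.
P(hit 118 before 0) = 2/118 = 1/59

Let u_k = P(hit 118 before 0 | start at k). Then u_0 = 0, u_118 = 1, and u_k = u_{k-1}/2 + u_{k+1}/2 for 1 ≤ k ≤ 117. This harmonic recurrence is solved by u_k = k/118, giving u_2 = 2/118 = 1/59.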